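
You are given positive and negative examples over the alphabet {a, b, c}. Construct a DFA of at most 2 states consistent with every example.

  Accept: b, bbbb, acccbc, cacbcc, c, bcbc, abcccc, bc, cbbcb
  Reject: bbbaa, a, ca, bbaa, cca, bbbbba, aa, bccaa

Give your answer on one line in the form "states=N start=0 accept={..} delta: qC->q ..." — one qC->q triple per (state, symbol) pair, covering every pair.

states=2 start=0 accept={1} delta: 0a->0 0b->1 0c->1 1a->0 1b->1 1c->1

Fold the examples into a partial DFA from state 0: repeatedly fix the first undefined (state, symbol) met by the shortest-then-alphabetical prefix, trying targets in increasing order and rejecting any under which an Accept and a Reject string meet in one state with the same remainder; add a state when all current targets are rejected. Accepting states are where Accept strings end.
a: 0a undefined. 0a->0: ok.
b: 0b undefined. 0b->0: no, b/bbbaa meet in 0. Open state 1: 0b->1.
c: 0c undefined. 0c->0: no, c/a meet in 0. 0c->1: ok.
bb: 1b undefined. 1b->0: no, bbbb/a meet in 0. 1b->1: ok.
bc: 1c undefined. 1c->0: no, acccbc/a meet in 0. 1c->1: ok.
ca: 1a undefined. 1a->0: ok.
All examples now run through 2 states with every (state, symbol) defined. Accept strings end in {1}, Reject strings end in {0}; accept={1}.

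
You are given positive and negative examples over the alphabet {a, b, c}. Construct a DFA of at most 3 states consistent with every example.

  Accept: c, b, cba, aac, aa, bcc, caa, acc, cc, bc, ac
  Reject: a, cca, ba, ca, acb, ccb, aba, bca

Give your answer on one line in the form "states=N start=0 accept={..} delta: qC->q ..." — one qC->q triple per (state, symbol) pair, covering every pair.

states=3 start=0 accept={0,2} delta: 0a->1 0b->0 0c->2 1a->0 1b->0 1c->2 2a->1 2b->1 2c->2

State merging on the prefix tree: take the shortest (then alphabetical) example prefix whose next move is undefined and point that move at state 0, else 1, else 2, ...; a target is out if some Accept/Reject pair would then sit in one state with the same input left (inseparable). If every existing state is out, open a new one.
a: 0a undefined. 0a->0: no, aa/a meet in 0. Open state 1: 0a->1.
b: 0b undefined. 0b->0: ok.
c: 0c undefined. 0c->0: no, c/ccb meet in 0. 0c->1: no, c/a meet in 1. Open state 2: 0c->2.
aa: 1a undefined. 1a->0: ok.
ab: 1b undefined. 1b->0: ok.
ac: 1c undefined. 1c->0: no, b/acb meet in 0. 1c->1: no, b/acb meet in 0. 1c->2: ok.
ca: 2a undefined. 2a->0: no, b/ca meet in 0. 2a->1: ok.
cb: 2b undefined. 2b->0: no, b/acb meet in 0. 2b->1: ok.
cc: 2c undefined. 2c->0: no, b/ccb meet in 0. 2c->1: no, b/cca meet in 0. 2c->2: ok.
All examples now run through 3 states with every (state, symbol) defined. Accept strings end in {0,2}, Reject strings end in {1}; accept={0,2}.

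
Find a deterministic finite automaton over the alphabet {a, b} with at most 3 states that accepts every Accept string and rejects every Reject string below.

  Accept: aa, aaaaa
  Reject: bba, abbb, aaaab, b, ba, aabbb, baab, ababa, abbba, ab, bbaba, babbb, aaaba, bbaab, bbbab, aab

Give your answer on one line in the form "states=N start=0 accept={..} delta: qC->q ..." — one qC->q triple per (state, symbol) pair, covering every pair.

Fold the examples into a partial DFA from state 0: repeatedly fix the first undefined (state, symbol) met by the shortest-then-alphabetical prefix, trying targets in increasing order and rejecting any under which an Accept and a Reject string meet in one state with the same remainder; add a state when all current targets are rejected. Accepting states are where Accept strings end.
a: 0a undefined. 0a->0: ok.
b: 0b undefined. 0b->0: no, aa/bba meet in 0. Open state 1: 0b->1.
ba: 1a undefined. 1a->0: no, aa/ba meet in 0. 1a->1: ok.
bb: 1b undefined. 1b->0: no, aa/bba meet in 0. 1b->1: ok.
All examples now run through 2 states with every (state, symbol) defined. Accept strings end in {0}, Reject strings end in {1}; accept={0}.

states=2 start=0 accept={0} delta: 0a->0 0b->1 1a->1 1b->1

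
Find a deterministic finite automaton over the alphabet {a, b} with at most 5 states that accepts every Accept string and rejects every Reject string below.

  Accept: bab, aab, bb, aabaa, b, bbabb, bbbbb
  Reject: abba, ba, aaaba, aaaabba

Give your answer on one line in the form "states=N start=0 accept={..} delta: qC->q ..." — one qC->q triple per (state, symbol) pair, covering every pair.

states=3 start=0 accept={0,1} delta: 0a->0 0b->1 1a->2 1b->1 2a->0 2b->0

State merging on the prefix tree: take the shortest (then alphabetical) example prefix whose next move is undefined and point that move at state 0, else 1, else 2, ...; a target is out if some Accept/Reject pair would then sit in one state with the same input left (inseparable). If every existing state is out, open a new one.
a: 0a undefined. 0a->0: ok.
b: 0b undefined. 0b->0: no, bab/abba meet in 0. Open state 1: 0b->1.
ba: 1a undefined. 1a->0: no, aabaa/ba meet in 0. 1a->1: no, aab/ba meet in 1. Open state 2: 1a->2.
bb: 1b undefined. 1b->0: no, bb/abba meet in 0. 1b->1: ok.
bab: 2b undefined. 2b->0: ok.
aabaa: 2a undefined. 2a->0: ok.
All examples now run through 3 states with every (state, symbol) defined. Accept strings end in {0,1}, Reject strings end in {2}; accept={0,1}.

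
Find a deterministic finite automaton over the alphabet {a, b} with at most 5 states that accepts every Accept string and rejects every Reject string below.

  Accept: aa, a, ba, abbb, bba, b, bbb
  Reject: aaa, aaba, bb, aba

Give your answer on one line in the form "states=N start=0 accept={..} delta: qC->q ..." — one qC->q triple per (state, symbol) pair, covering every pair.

Grow the machine one transition at a time. Run the examples from 0; the earliest place one falls off (shortest prefix, ties alphabetical) gets sent to the lowest-numbered state that keeps every Accept/Reject pair distinguishable — a pair clashes when both reach the same state with identical unread suffix — and to a fresh state only if none does.
a: 0a undefined. 0a->0: no, aa/aaa meet in 0. Open state 1: 0a->1.
b: 0b undefined. 0b->0: no, b/bb meet in 0. 0b->1: no, bba/aba meet in 1 with "ba" left. Open state 2: 0b->2.
aa: 1a undefined. 1a->0: no, a/aaa meet in 1. 1a->1: no, aa/aaa meet in 1. 1a->2: no, ba/aaa meet in 2 with "a" left. Open state 3: 1a->3.
ab: 1b undefined. 1b->0: no, a/aba meet in 1. 1b->1: no, aa/aba meet in 3. 1b->2: no, ba/aba meet in 2 with "a" left. 1b->3: ok.
ba: 2a undefined. 2a->0: ok.
bb: 2b undefined. 2b->0: no, ba/bb meet in 0. 2b->1: no, a/bb meet in 1. 2b->2: no, b/bb meet in 2. 2b->3: no, aa/bb meet in 3. Open state 4: 2b->4.
aaa: 3a undefined. 3a->0: no, ba/aaa meet in 0. 3a->1: no, a/aaa meet in 1. 3a->2: no, b/aaa meet in 2. 3a->3: no, aa/aaa meet in 3. 3a->4: ok.
aab: 3b undefined. 3b->0: no, a/aaba meet in 1. 3b->1: no, aa/aaba meet in 3. 3b->2: no, ba/aaba meet in 0. 3b->3: ok.
bba: 4a undefined. 4a->0: ok.
bbb: 4b undefined. 4b->0: ok.
All examples now run through 5 states with every (state, symbol) defined. Accept strings end in {0,1,2,3}, Reject strings end in {4}; accept={0,1,2,3}.

states=5 start=0 accept={0,1,2,3} delta: 0a->1 0b->2 1a->3 1b->3 2a->0 2b->4 3a->4 3b->3 4a->0 4b->0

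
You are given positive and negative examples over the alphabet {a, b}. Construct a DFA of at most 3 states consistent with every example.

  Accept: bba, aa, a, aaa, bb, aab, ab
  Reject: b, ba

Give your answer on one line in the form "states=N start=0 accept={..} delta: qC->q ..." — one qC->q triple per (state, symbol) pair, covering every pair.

Fold the examples into a partial DFA from state 0: repeatedly fix the first undefined (state, symbol) met by the shortest-then-alphabetical prefix, trying targets in increasing order and rejecting any under which an Accept and a Reject string meet in one state with the same remainder; add a state when all current targets are rejected. Accepting states are where Accept strings end.
a: 0a undefined. 0a->0: no, aab/b meet in 0 with "b" left. Open state 1: 0a->1.
b: 0b undefined. 0b->0: no, bba/ba meet in 1. 0b->1: no, aa/ba meet in 1 with "a" left. Open state 2: 0b->2.
aa: 1a undefined. 1a->0: no, aab/b meet in 2. 1a->1: ok.
ab: 1b undefined. 1b->0: ok.
ba: 2a undefined. 2a->0: no, aab/ba meet in 0. 2a->1: no, aa/ba meet in 1. 2a->2: ok.
bb: 2b undefined. 2b->0: ok.
All examples now run through 3 states with every (state, symbol) defined. Accept strings end in {0,1}, Reject strings end in {2}; accept={0,1}.

states=3 start=0 accept={0,1} delta: 0a->1 0b->2 1a->1 1b->0 2a->2 2b->0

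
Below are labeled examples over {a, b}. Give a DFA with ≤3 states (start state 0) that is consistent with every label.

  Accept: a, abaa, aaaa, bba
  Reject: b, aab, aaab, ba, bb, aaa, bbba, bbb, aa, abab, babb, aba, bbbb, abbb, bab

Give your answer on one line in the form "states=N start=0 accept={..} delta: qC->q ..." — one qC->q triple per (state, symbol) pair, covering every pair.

Fold the examples into a partial DFA from state 0: repeatedly fix the first undefined (state, symbol) met by the shortest-then-alphabetical prefix, trying targets in increasing order and rejecting any under which an Accept and a Reject string meet in one state with the same remainder; add a state when all current targets are rejected. Accepting states are where Accept strings end.
a: 0a undefined. 0a->0: no, a/aaa meet in 0. Open state 1: 0a->1.
b: 0b undefined. 0b->0: no, a/ba meet in 1. 0b->1: no, a/b meet in 1. Open state 2: 0b->2.
aa: 1a undefined. 1a->0: no, a/aaa meet in 1. 1a->1: no, a/aaa meet in 1. 1a->2: ok.
ab: 1b undefined. 1b->0: no, a/aba meet in 1. 1b->1: no, a/abbb meet in 1. 1b->2: ok.
ba: 2a undefined. 2a->0: ok.
bb: 2b undefined. 2b->0: ok.
All examples now run through 3 states with every (state, symbol) defined. Accept strings end in {1}, Reject strings end in {0,2}; accept={1}.

states=3 start=0 accept={1} delta: 0a->1 0b->2 1a->2 1b->2 2a->0 2b->0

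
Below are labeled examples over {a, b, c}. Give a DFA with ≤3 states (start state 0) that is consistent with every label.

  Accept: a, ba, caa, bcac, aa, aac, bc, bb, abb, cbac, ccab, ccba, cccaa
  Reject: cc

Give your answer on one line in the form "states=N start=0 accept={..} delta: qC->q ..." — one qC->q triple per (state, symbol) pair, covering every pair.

Fold the examples into a partial DFA from state 0: repeatedly fix the first undefined (state, symbol) met by the shortest-then-alphabetical prefix, trying targets in increasing order and rejecting any under which an Accept and a Reject string meet in one state with the same remainder; add a state when all current targets are rejected. Accepting states are where Accept strings end.
a: 0a undefined. 0a->0: ok.
b: 0b undefined. 0b->0: ok.
c: 0c undefined. 0c->0: no, a/cc meet in 0. Open state 1: 0c->1.
ca: 1a undefined. 1a->0: ok.
cb: 1b undefined. 1b->0: ok.
cc: 1c undefined. 1c->0: no, a/cc meet in 0. 1c->1: no, bcac/cc meet in 1. Open state 2: 1c->2.
cca: 2a undefined. 2a->0: ok.
ccb: 2b undefined. 2b->0: ok.
ccc: 2c undefined. 2c->0: ok.
All examples now run through 3 states with every (state, symbol) defined. Accept strings end in {0,1}, Reject strings end in {2}; accept={0,1}.

states=3 start=0 accept={0,1} delta: 0a->0 0b->0 0c->1 1a->0 1b->0 1c->2 2a->0 2b->0 2c->0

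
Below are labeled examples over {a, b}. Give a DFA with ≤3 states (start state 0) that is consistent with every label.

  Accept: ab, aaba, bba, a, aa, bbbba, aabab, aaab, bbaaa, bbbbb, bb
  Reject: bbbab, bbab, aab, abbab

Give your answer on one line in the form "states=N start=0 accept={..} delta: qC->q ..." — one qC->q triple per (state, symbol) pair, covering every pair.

State merging on the prefix tree: take the shortest (then alphabetical) example prefix whose next move is undefined and point that move at state 0, else 1, else 2, ...; a target is out if some Accept/Reject pair would then sit in one state with the same input left (inseparable). If every existing state is out, open a new one.
a: 0a undefined. 0a->0: no, ab/aab meet in 0 with "b" left. Open state 1: 0a->1.
b: 0b undefined. 0b->0: no, ab/bbbab meet in 1 with "b" left. 0b->1: ok.
aa: 1a undefined. 1a->0: no, a/aab meet in 1. 1a->1: no, ab/aab meet in 1 with "b" left. Open state 2: 1a->2.
ab: 1b undefined. 1b->0: no, ab/bbab meet in 0. 1b->1: ok.
aaa: 2a undefined. 2a->0: ok.
aab: 2b undefined. 2b->0: ok.
All examples now run through 3 states with every (state, symbol) defined. Accept strings end in {1,2}, Reject strings end in {0}; accept={1,2}.

states=3 start=0 accept={1,2} delta: 0a->1 0b->1 1a->2 1b->1 2a->0 2b->0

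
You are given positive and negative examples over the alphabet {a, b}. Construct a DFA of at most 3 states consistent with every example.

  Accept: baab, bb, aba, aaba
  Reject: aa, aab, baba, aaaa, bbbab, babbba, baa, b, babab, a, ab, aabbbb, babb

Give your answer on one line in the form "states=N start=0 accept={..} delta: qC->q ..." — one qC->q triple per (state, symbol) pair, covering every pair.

states=3 start=0 accept={2} delta: 0a->0 0b->1 1a->2 1b->2 2a->1 2b->0

Fold the examples into a partial DFA from state 0: repeatedly fix the first undefined (state, symbol) met by the shortest-then-alphabetical prefix, trying targets in increasing order and rejecting any under which an Accept and a Reject string meet in one state with the same remainder; add a state when all current targets are rejected. Accepting states are where Accept strings end.
a: 0a undefined. 0a->0: ok.
b: 0b undefined. 0b->0: no, baab/aa meet in 0. Open state 1: 0b->1.
ba: 1a undefined. 1a->0: no, baab/aab meet in 1. 1a->1: no, aba/aab meet in 1. Open state 2: 1a->2.
bb: 1b undefined. 1b->0: no, bb/aa meet in 0. 1b->1: no, bb/aab meet in 1. 1b->2: ok.
baa: 2a undefined. 2a->0: no, baab/aab meet in 1. 2a->1: ok.
bab: 2b undefined. 2b->0: ok.
All examples now run through 3 states with every (state, symbol) defined. Accept strings end in {2}, Reject strings end in {0,1}; accept={2}.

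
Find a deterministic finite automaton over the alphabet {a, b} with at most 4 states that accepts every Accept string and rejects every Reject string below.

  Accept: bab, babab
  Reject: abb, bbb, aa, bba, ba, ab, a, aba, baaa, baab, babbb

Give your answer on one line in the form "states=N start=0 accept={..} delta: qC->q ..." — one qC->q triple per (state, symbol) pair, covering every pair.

State merging on the prefix tree: take the shortest (then alphabetical) example prefix whose next move is undefined and point that move at state 0, else 1, else 2, ...; a target is out if some Accept/Reject pair would then sit in one state with the same input left (inseparable). If every existing state is out, open a new one.
a: 0a undefined. 0a->0: ok.
b: 0b undefined. 0b->0: no, bab/abb meet in 0. Open state 1: 0b->1.
ba: 1a undefined. 1a->0: no, bab/ab meet in 1. 1a->1: no, bab/abb meet in 1 with "b" left. Open state 2: 1a->2.
bb: 1b undefined. 1b->0: ok.
baa: 2a undefined. 2a->0: ok.
bab: 2b undefined. 2b->0: no, bab/abb meet in 0. 2b->1: no, bab/bbb meet in 1. 2b->2: no, bab/ba meet in 2. Open state 3: 2b->3.
baba: 3a undefined. 3a->0: no, babab/bbb meet in 1. 3a->1: no, babab/abb meet in 0. 3a->2: ok.
babb: 3b undefined. 3b->0: ok.
All examples now run through 4 states with every (state, symbol) defined. Accept strings end in {3}, Reject strings end in {0,1,2}; accept={3}.

states=4 start=0 accept={3} delta: 0a->0 0b->1 1a->2 1b->0 2a->0 2b->3 3a->2 3b->0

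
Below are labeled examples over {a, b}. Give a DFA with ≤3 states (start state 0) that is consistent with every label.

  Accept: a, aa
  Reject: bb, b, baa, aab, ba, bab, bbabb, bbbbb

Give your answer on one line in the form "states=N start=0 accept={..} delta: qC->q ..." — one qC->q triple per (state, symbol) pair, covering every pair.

Grow the machine one transition at a time. Run the examples from 0; the earliest place one falls off (shortest prefix, ties alphabetical) gets sent to the lowest-numbered state that keeps every Accept/Reject pair distinguishable — a pair clashes when both reach the same state with identical unread suffix — and to a fresh state only if none does.
a: 0a undefined. 0a->0: ok.
b: 0b undefined. 0b->0: no, a/bb meet in 0. Open state 1: 0b->1.
ba: 1a undefined. 1a->0: no, a/baa meet in 0. 1a->1: ok.
bb: 1b undefined. 1b->0: no, a/bb meet in 0. 1b->1: ok.
All examples now run through 2 states with every (state, symbol) defined. Accept strings end in {0}, Reject strings end in {1}; accept={0}.

states=2 start=0 accept={0} delta: 0a->0 0b->1 1a->1 1b->1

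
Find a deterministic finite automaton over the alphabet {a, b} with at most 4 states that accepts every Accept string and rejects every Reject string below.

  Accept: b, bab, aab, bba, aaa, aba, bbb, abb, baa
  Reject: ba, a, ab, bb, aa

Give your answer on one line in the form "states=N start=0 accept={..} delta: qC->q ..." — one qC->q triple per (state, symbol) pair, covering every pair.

states=4 start=0 accept={0,2} delta: 0a->1 0b->2 1a->3 1b->3 2a->3 2b->3 3a->0 3b->0

Fold the examples into a partial DFA from state 0: repeatedly fix the first undefined (state, symbol) met by the shortest-then-alphabetical prefix, trying targets in increasing order and rejecting any under which an Accept and a Reject string meet in one state with the same remainder; add a state when all current targets are rejected. Accepting states are where Accept strings end.
a: 0a undefined. 0a->0: no, b/ab meet in 0 with "b" left. Open state 1: 0a->1.
b: 0b undefined. 0b->0: no, b/bb meet in 0. 0b->1: no, b/a meet in 1. Open state 2: 0b->2.
aa: 1a undefined. 1a->0: no, aaa/a meet in 1. 1a->1: no, aab/ab meet in 1 with "b" left. 1a->2: no, b/aa meet in 2. Open state 3: 1a->3.
ab: 1b undefined. 1b->0: no, aba/a meet in 1. 1b->1: no, aba/aa meet in 3. 1b->2: no, b/ab meet in 2. 1b->3: ok.
ba: 2a undefined. 2a->0: no, baa/a meet in 1. 2a->1: no, bab/ab meet in 3. 2a->2: no, b/ba meet in 2. 2a->3: ok.
bb: 2b undefined. 2b->0: no, bba/a meet in 1. 2b->1: no, bba/ba meet in 3. 2b->2: no, b/bb meet in 2. 2b->3: ok.
aaa: 3a undefined. 3a->0: ok.
aab: 3b undefined. 3b->0: ok.
All examples now run through 4 states with every (state, symbol) defined. Accept strings end in {0,2}, Reject strings end in {1,3}; accept={0,2}.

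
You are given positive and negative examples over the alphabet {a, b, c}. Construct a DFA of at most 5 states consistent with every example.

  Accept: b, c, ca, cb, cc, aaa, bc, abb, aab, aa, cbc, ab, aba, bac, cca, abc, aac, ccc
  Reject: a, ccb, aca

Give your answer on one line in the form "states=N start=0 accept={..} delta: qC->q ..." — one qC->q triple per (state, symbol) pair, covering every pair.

states=4 start=0 accept={0,2,3} delta: 0a->1 0b->0 0c->2 1a->2 1b->2 1c->0 2a->0 2b->0 2c->3 3a->0 3b->1 3c->0

Fold the examples into a partial DFA from state 0: repeatedly fix the first undefined (state, symbol) met by the shortest-then-alphabetical prefix, trying targets in increasing order and rejecting any under which an Accept and a Reject string meet in one state with the same remainder; add a state when all current targets are rejected. Accepting states are where Accept strings end.
a: 0a undefined. 0a->0: no, ca/aca meet in 0 with "ca" left. Open state 1: 0a->1.
b: 0b undefined. 0b->0: ok.
c: 0c undefined. 0c->0: no, b/ccb meet in 0. 0c->1: no, c/a meet in 1. Open state 2: 0c->2.
aa: 1a undefined. 1a->0: no, aaa/a meet in 1. 1a->1: no, aaa/a meet in 1. 1a->2: ok.
ab: 1b undefined. 1b->0: no, aba/a meet in 1. 1b->1: no, abb/a meet in 1. 1b->2: ok.
ac: 1c undefined. 1c->0: ok.
ca: 2a undefined. 2a->0: ok.
cb: 2b undefined. 2b->0: ok.
cc: 2c undefined. 2c->0: no, b/ccb meet in 0. 2c->1: no, c/ccb meet in 2. 2c->2: no, b/ccb meet in 0. Open state 3: 2c->3.
cca: 3a undefined. 3a->0: ok.
ccb: 3b undefined. 3b->0: no, b/ccb meet in 0. 3b->1: ok.
ccc: 3c undefined. 3c->0: ok.
All examples now run through 4 states with every (state, symbol) defined. Accept strings end in {0,2,3}, Reject strings end in {1}; accept={0,2,3}.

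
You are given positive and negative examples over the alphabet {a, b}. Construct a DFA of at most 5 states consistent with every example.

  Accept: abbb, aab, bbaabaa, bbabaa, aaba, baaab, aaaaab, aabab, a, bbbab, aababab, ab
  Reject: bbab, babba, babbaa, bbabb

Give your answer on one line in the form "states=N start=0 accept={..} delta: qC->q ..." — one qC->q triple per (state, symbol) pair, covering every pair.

Grow the machine one transition at a time. Run the examples from 0; the earliest place one falls off (shortest prefix, ties alphabetical) gets sent to the lowest-numbered state that keeps every Accept/Reject pair distinguishable — a pair clashes when both reach the same state with identical unread suffix — and to a fresh state only if none does.
a: 0a undefined. 0a->0: ok.
b: 0b undefined. 0b->0: no, abbb/bbab meet in 0. Open state 1: 0b->1.
ba: 1a undefined. 1a->0: ok.
bb: 1b undefined. 1b->0: no, abbb/bbab meet in 1. 1b->1: no, abbb/bbab meet in 1. Open state 2: 1b->2.
bba: 2a undefined. 2a->0: no, aab/bbab meet in 1. 2a->1: no, abbb/bbabb meet in 2 with "b" left. 2a->2: no, abbb/bbab meet in 2 with "b" left. Open state 3: 2a->3.
bbb: 2b undefined. 2b->0: ok.
bbaa: 3a undefined. 3a->0: no, abbb/babbaa meet in 0. 3a->1: no, aab/babbaa meet in 1. 3a->2: ok.
bbab: 3b undefined. 3b->0: no, abbb/bbab meet in 0. 3b->1: no, aab/bbab meet in 1. 3b->2: no, abbb/bbabb meet in 0. 3b->3: no, bbabaa/bbab meet in 3. Open state 4: 3b->4.
bbaba: 4a undefined. 4a->0: ok.
bbabb: 4b undefined. 4b->0: no, abbb/bbabb meet in 0. 4b->1: no, aab/bbabb meet in 1. 4b->2: ok.
All examples now run through 5 states with every (state, symbol) defined. Accept strings end in {0,1}, Reject strings end in {2,3,4}; accept={0,1}.

states=5 start=0 accept={0,1} delta: 0a->0 0b->1 1a->0 1b->2 2a->3 2b->0 3a->2 3b->4 4a->0 4b->2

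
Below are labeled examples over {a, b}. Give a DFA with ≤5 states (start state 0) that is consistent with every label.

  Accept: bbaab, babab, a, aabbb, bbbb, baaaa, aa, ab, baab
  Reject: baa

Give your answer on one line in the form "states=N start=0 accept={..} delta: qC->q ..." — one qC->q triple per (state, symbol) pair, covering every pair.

states=4 start=0 accept={0,1} delta: 0a->0 0b->1 1a->2 1b->0 2a->3 2b->0 3a->0 3b->0

Fold the examples into a partial DFA from state 0: repeatedly fix the first undefined (state, symbol) met by the shortest-then-alphabetical prefix, trying targets in increasing order and rejecting any under which an Accept and a Reject string meet in one state with the same remainder; add a state when all current targets are rejected. Accepting states are where Accept strings end.
a: 0a undefined. 0a->0: ok.
b: 0b undefined. 0b->0: no, bbaab/baa meet in 0. Open state 1: 0b->1.
ba: 1a undefined. 1a->0: no, a/baa meet in 0. 1a->1: no, baaaa/baa meet in 1. Open state 2: 1a->2.
bb: 1b undefined. 1b->0: ok.
baa: 2a undefined. 2a->0: no, a/baa meet in 0. 2a->1: no, bbaab/baa meet in 1. 2a->2: no, baaaa/baa meet in 2. Open state 3: 2a->3.
bab: 2b undefined. 2b->0: ok.
baaa: 3a undefined. 3a->0: ok.
baab: 3b undefined. 3b->0: ok.
All examples now run through 4 states with every (state, symbol) defined. Accept strings end in {0,1}, Reject strings end in {3}; accept={0,1}.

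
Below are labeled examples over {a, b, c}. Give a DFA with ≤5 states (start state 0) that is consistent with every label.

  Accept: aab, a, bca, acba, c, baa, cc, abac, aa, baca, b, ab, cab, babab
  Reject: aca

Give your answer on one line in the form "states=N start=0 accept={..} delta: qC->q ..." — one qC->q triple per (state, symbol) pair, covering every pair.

Fold the examples into a partial DFA from state 0: repeatedly fix the first undefined (state, symbol) met by the shortest-then-alphabetical prefix, trying targets in increasing order and rejecting any under which an Accept and a Reject string meet in one state with the same remainder; add a state when all current targets are rejected. Accepting states are where Accept strings end.
a: 0a undefined. 0a->0: ok.
b: 0b undefined. 0b->0: no, bca/aca meet in 0 with "ca" left. Open state 1: 0b->1.
c: 0c undefined. 0c->0: no, a/aca meet in 0. 0c->1: ok.
ba: 1a undefined. 1a->0: no, a/aca meet in 0. 1a->1: no, aab/aca meet in 1. Open state 2: 1a->2.
bc: 1c undefined. 1c->0: ok.
acb: 1b undefined. 1b->0: ok.
baa: 2a undefined. 2a->0: ok.
bab: 2b undefined. 2b->0: ok.
bac: 2c undefined. 2c->0: ok.
All examples now run through 3 states with every (state, symbol) defined. Accept strings end in {0,1}, Reject strings end in {2}; accept={0,1}.

states=3 start=0 accept={0,1} delta: 0a->0 0b->1 0c->1 1a->2 1b->0 1c->0 2a->0 2b->0 2c->0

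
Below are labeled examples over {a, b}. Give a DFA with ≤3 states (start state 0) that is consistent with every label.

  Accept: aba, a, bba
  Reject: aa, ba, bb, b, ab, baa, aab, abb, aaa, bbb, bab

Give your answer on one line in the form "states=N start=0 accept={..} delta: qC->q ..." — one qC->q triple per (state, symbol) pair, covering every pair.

State merging on the prefix tree: take the shortest (then alphabetical) example prefix whose next move is undefined and point that move at state 0, else 1, else 2, ...; a target is out if some Accept/Reject pair would then sit in one state with the same input left (inseparable). If every existing state is out, open a new one.
a: 0a undefined. 0a->0: no, aba/ba meet in 0 with "ba" left. Open state 1: 0a->1.
b: 0b undefined. 0b->0: no, a/ba meet in 1. 0b->1: no, a/b meet in 1. Open state 2: 0b->2.
aa: 1a undefined. 1a->0: no, a/aaa meet in 1. 1a->1: no, a/aa meet in 1. 1a->2: ok.
ab: 1b undefined. 1b->0: ok.
ba: 2a undefined. 2a->0: no, aba/baa meet in 1. 2a->1: no, aba/ba meet in 1. 2a->2: ok.
bb: 2b undefined. 2b->0: ok.
All examples now run through 3 states with every (state, symbol) defined. Accept strings end in {1}, Reject strings end in {0,2}; accept={1}.

states=3 start=0 accept={1} delta: 0a->1 0b->2 1a->2 1b->0 2a->2 2b->0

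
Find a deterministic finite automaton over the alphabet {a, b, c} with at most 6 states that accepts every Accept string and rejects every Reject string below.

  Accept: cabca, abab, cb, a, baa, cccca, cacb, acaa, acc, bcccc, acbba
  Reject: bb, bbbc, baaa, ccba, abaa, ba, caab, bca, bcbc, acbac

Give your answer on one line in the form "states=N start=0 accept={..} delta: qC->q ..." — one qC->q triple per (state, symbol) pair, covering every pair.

Fold the examples into a partial DFA from state 0: repeatedly fix the first undefined (state, symbol) met by the shortest-then-alphabetical prefix, trying targets in increasing order and rejecting any under which an Accept and a Reject string meet in one state with the same remainder; add a state when all current targets are rejected. Accepting states are where Accept strings end.
a: 0a undefined. 0a->0: no, baa/abaa meet in 0 with "baa" left. Open state 1: 0a->1.
b: 0b undefined. 0b->0: no, a/ba meet in 1. 0b->1: ok.
c: 0c undefined. 0c->0: ok.
ab: 1b undefined. 1b->0: no, abab/bb meet in 0. 1b->1: no, cabca/bca meet in 1 with "ca" left. Open state 2: 1b->2.
ac: 1c undefined. 1c->0: no, cb/bca meet in 1. 1c->1: no, cacb/bb meet in 2. 1c->2: no, acaa/abaa meet in 2 with "aa" left. Open state 3: 1c->3.
ba: 1a undefined. 1a->0: no, cb/caab meet in 1. 1a->1: no, cb/baaa meet in 1. 1a->2: ok.
aba: 2a undefined. 2a->0: no, abab/baaa meet in 1. 2a->1: no, abab/bb meet in 2. 2a->2: no, abab/caab meet in 2 with "b" left. 2a->3: ok.
aca: 3a undefined. 3a->0: ok.
acb: 3b undefined. 3b->0: no, abab/baaa meet in 0. 3b->1: no, baa/bcbc meet in 3. 3b->2: no, abab/bb meet in 2. 3b->3: no, acc/bcbc meet in 3 with "c" left. Open state 4: 3b->4.
acc: 3c undefined. 3c->0: no, acc/baaa meet in 0. 3c->1: ok.
bbb: 2b undefined. 2b->0: ok.
acba: 4a undefined. 4a->0: ok.
acbb: 4b undefined. 4b->0: ok.
bcbc: 4c undefined. 4c->0: ok.
cabc: 2c undefined. 2c->0: ok.
All examples now run through 5 states with every (state, symbol) defined. Accept strings end in {1,3,4}, Reject strings end in {0,2}; accept={1,3,4}.

states=5 start=0 accept={1,3,4} delta: 0a->1 0b->1 0c->0 1a->2 1b->2 1c->3 2a->3 2b->0 2c->0 3a->0 3b->4 3c->1 4a->0 4b->0 4c->0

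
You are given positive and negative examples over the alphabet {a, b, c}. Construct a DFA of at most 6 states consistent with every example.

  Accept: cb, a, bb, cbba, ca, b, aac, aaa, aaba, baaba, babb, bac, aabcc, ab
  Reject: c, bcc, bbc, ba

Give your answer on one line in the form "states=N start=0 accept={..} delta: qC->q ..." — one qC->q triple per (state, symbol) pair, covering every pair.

states=4 start=0 accept={1,3} delta: 0a->1 0b->1 0c->0 1a->2 1b->3 1c->0 2a->1 2b->3 2c->1 3a->1 3b->1 3c->2

Fold the examples into a partial DFA from state 0: repeatedly fix the first undefined (state, symbol) met by the shortest-then-alphabetical prefix, trying targets in increasing order and rejecting any under which an Accept and a Reject string meet in one state with the same remainder; add a state when all current targets are rejected. Accepting states are where Accept strings end.
a: 0a undefined. 0a->0: no, aac/c meet in 0 with "c" left. Open state 1: 0a->1.
b: 0b undefined. 0b->0: no, a/ba meet in 1. 0b->1: ok.
c: 0c undefined. 0c->0: ok.
aa: 1a undefined. 1a->0: no, aac/c meet in 0. 1a->1: no, cb/ba meet in 1. Open state 2: 1a->2.
ab: 1b undefined. 1b->0: no, bb/c meet in 0. 1b->1: no, cbba/ba meet in 2. 1b->2: no, bb/ba meet in 2. Open state 3: 1b->3.
bc: 1c undefined. 1c->0: ok.
aaa: 2a undefined. 2a->0: no, aaa/c meet in 0. 2a->1: ok.
aab: 2b undefined. 2b->0: no, aabcc/c meet in 0. 2b->1: no, aaba/ba meet in 2. 2b->2: no, babb/ba meet in 2. 2b->3: ok.
aac: 2c undefined. 2c->0: no, aac/c meet in 0. 2c->1: ok.
bbc: 3c undefined. 3c->0: no, aabcc/c meet in 0. 3c->1: no, cb/bbc meet in 1. 3c->2: ok.
aaba: 3a undefined. 3a->0: no, cbba/c meet in 0. 3a->1: ok.
babb: 3b undefined. 3b->0: no, babb/c meet in 0. 3b->1: ok.
All examples now run through 4 states with every (state, symbol) defined. Accept strings end in {1,3}, Reject strings end in {0,2}; accept={1,3}.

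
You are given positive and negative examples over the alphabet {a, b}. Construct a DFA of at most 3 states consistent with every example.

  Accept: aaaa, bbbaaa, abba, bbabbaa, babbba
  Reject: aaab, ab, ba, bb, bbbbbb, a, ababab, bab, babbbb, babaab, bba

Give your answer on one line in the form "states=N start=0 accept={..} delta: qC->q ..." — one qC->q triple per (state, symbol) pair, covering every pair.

states=3 start=0 accept={2} delta: 0a->1 0b->0 1a->2 1b->1 2a->2 2b->0

Fold the examples into a partial DFA from state 0: repeatedly fix the first undefined (state, symbol) met by the shortest-then-alphabetical prefix, trying targets in increasing order and rejecting any under which an Accept and a Reject string meet in one state with the same remainder; add a state when all current targets are rejected. Accepting states are where Accept strings end.
a: 0a undefined. 0a->0: no, aaaa/a meet in 0. Open state 1: 0a->1.
b: 0b undefined. 0b->0: ok.
aa: 1a undefined. 1a->0: no, aaaa/bb meet in 0. 1a->1: no, aaaa/ba meet in 1. Open state 2: 1a->2.
ab: 1b undefined. 1b->0: no, abba/ba meet in 1. 1b->1: ok.
aaa: 2a undefined. 2a->0: no, aaaa/ab meet in 1. 2a->1: no, bbbaaa/aaab meet in 1. 2a->2: ok.
aaab: 2b undefined. 2b->0: ok.
All examples now run through 3 states with every (state, symbol) defined. Accept strings end in {2}, Reject strings end in {0,1}; accept={2}.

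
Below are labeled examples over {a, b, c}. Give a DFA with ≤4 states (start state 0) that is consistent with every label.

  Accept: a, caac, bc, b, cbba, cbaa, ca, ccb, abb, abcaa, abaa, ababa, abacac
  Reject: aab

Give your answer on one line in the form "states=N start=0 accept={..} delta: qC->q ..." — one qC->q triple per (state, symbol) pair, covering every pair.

Grow the machine one transition at a time. Run the examples from 0; the earliest place one falls off (shortest prefix, ties alphabetical) gets sent to the lowest-numbered state that keeps every Accept/Reject pair distinguishable — a pair clashes when both reach the same state with identical unread suffix — and to a fresh state only if none does.
a: 0a undefined. 0a->0: no, b/aab meet in 0 with "b" left. Open state 1: 0a->1.
b: 0b undefined. 0b->0: ok.
c: 0c undefined. 0c->0: ok.
aa: 1a undefined. 1a->0: no, caac/aab meet in 0. 1a->1: ok.
ab: 1b undefined. 1b->0: no, bc/aab meet in 0. 1b->1: no, a/aab meet in 1. Open state 2: 1b->2.
aba: 2a undefined. 2a->0: ok.
abb: 2b undefined. 2b->0: ok.
abc: 2c undefined. 2c->0: ok.
caac: 1c undefined. 1c->0: ok.
All examples now run through 3 states with every (state, symbol) defined. Accept strings end in {0,1}, Reject strings end in {2}; accept={0,1}.

states=3 start=0 accept={0,1} delta: 0a->1 0b->0 0c->0 1a->1 1b->2 1c->0 2a->0 2b->0 2c->0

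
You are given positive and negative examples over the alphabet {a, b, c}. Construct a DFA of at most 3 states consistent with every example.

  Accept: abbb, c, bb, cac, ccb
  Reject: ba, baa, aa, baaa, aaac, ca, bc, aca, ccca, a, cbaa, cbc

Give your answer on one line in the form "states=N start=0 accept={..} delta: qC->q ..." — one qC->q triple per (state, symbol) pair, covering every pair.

State merging on the prefix tree: take the shortest (then alphabetical) example prefix whose next move is undefined and point that move at state 0, else 1, else 2, ...; a target is out if some Accept/Reject pair would then sit in one state with the same input left (inseparable). If every existing state is out, open a new one.
a: 0a undefined. 0a->0: no, c/aaac meet in 0 with "c" left. Open state 1: 0a->1.
b: 0b undefined. 0b->0: no, c/bc meet in 0 with "c" left. 0b->1: ok.
c: 0c undefined. 0c->0: no, cac/bc meet in 1 with "c" left. 0c->1: no, c/a meet in 1. Open state 2: 0c->2.
aa: 1a undefined. 1a->0: ok.
ab: 1b undefined. 1b->0: no, abbb/ba meet in 0. 1b->1: no, abbb/baa meet in 1. 1b->2: ok.
ac: 1c undefined. 1c->0: ok.
ca: 2a undefined. 2a->0: ok.
cb: 2b undefined. 2b->0: no, abbb/baa meet in 1. 2b->1: ok.
cc: 2c undefined. 2c->0: no, ccb/baa meet in 1. 2c->1: ok.
All examples now run through 3 states with every (state, symbol) defined. Accept strings end in {2}, Reject strings end in {0,1}; accept={2}.

states=3 start=0 accept={2} delta: 0a->1 0b->1 0c->2 1a->0 1b->2 1c->0 2a->0 2b->1 2c->1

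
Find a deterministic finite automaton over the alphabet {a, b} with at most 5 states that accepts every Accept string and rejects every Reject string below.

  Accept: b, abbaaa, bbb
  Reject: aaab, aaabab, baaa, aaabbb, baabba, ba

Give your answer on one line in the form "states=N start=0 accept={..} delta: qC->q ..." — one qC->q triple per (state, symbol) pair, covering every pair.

states=3 start=0 accept={0} delta: 0a->1 0b->0 1a->0 1b->2 2a->1 2b->1

Grow the machine one transition at a time. Run the examples from 0; the earliest place one falls off (shortest prefix, ties alphabetical) gets sent to the lowest-numbered state that keeps every Accept/Reject pair distinguishable — a pair clashes when both reach the same state with identical unread suffix — and to a fresh state only if none does.
a: 0a undefined. 0a->0: no, b/aaab meet in 0 with "b" left. Open state 1: 0a->1.
b: 0b undefined. 0b->0: ok.
aa: 1a undefined. 1a->0: ok.
ab: 1b undefined. 1b->0: no, b/aaab meet in 0. 1b->1: no, b/aaabab meet in 0. Open state 2: 1b->2.
abb: 2b undefined. 2b->0: no, b/aaabbb meet in 0. 2b->1: ok.
aaaba: 2a undefined. 2a->0: no, b/aaabab meet in 0. 2a->1: ok.
All examples now run through 3 states with every (state, symbol) defined. Accept strings end in {0}, Reject strings end in {1,2}; accept={0}.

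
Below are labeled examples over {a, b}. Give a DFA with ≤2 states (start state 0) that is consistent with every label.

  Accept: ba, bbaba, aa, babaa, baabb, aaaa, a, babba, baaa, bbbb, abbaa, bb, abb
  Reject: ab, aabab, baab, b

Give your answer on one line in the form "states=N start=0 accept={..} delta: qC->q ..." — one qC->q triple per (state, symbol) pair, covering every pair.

Grow the machine one transition at a time. Run the examples from 0; the earliest place one falls off (shortest prefix, ties alphabetical) gets sent to the lowest-numbered state that keeps every Accept/Reject pair distinguishable — a pair clashes when both reach the same state with identical unread suffix — and to a fresh state only if none does.
a: 0a undefined. 0a->0: ok.
b: 0b undefined. 0b->0: no, ba/ab meet in 0. Open state 1: 0b->1.
ba: 1a undefined. 1a->0: ok.
bb: 1b undefined. 1b->0: ok.
All examples now run through 2 states with every (state, symbol) defined. Accept strings end in {0}, Reject strings end in {1}; accept={0}.

states=2 start=0 accept={0} delta: 0a->0 0b->1 1a->0 1b->0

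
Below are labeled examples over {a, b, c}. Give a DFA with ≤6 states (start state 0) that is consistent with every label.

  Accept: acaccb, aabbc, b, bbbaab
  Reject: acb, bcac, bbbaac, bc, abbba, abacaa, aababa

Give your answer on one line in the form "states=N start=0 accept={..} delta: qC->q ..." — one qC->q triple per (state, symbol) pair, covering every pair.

Fold the examples into a partial DFA from state 0: repeatedly fix the first undefined (state, symbol) met by the shortest-then-alphabetical prefix, trying targets in increasing order and rejecting any under which an Accept and a Reject string meet in one state with the same remainder; add a state when all current targets are rejected. Accepting states are where Accept strings end.
a: 0a undefined. 0a->0: ok.
b: 0b undefined. 0b->0: no, aabbc/bbbaac meet in 0 with "c" left. Open state 1: 0b->1.
ac: 0c undefined. 0c->0: no, acaccb/acb meet in 1. 0c->1: ok.
bb: 1b undefined. 1b->0: ok.
bc: 1c undefined. 1c->0: no, aabbc/bcac meet in 1. 1c->1: no, aabbc/bc meet in 1. Open state 2: 1c->2.
aba: 1a undefined. 1a->0: no, aabbc/bbbaac meet in 1. 1a->1: no, aabbc/abbba meet in 1. 1a->2: ok.
bca: 2a undefined. 2a->0: no, aabbc/bcac meet in 1. 2a->1: no, bbbaab/acb meet in 0. 2a->2: ok.
abac: 2c undefined. 2c->0: no, acaccb/acb meet in 0. 2c->1: no, aabbc/bcac meet in 1. 2c->2: ok.
aabab: 2b undefined. 2b->0: no, acaccb/acb meet in 0. 2b->1: ok.
All examples now run through 3 states with every (state, symbol) defined. Accept strings end in {1}, Reject strings end in {0,2}; accept={1}.

states=3 start=0 accept={1} delta: 0a->0 0b->1 0c->1 1a->2 1b->0 1c->2 2a->2 2b->1 2c->2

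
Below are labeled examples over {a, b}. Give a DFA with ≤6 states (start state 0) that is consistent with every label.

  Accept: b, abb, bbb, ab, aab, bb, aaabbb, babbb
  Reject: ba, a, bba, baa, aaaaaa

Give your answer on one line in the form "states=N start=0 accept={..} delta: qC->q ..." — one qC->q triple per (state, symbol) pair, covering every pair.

Fold the examples into a partial DFA from state 0: repeatedly fix the first undefined (state, symbol) met by the shortest-then-alphabetical prefix, trying targets in increasing order and rejecting any under which an Accept and a Reject string meet in one state with the same remainder; add a state when all current targets are rejected. Accepting states are where Accept strings end.
a: 0a undefined. 0a->0: ok.
b: 0b undefined. 0b->0: no, b/ba meet in 0. Open state 1: 0b->1.
ba: 1a undefined. 1a->0: ok.
bb: 1b undefined. 1b->0: no, abb/ba meet in 0. 1b->1: ok.
All examples now run through 2 states with every (state, symbol) defined. Accept strings end in {1}, Reject strings end in {0}; accept={1}.

states=2 start=0 accept={1} delta: 0a->0 0b->1 1a->0 1b->1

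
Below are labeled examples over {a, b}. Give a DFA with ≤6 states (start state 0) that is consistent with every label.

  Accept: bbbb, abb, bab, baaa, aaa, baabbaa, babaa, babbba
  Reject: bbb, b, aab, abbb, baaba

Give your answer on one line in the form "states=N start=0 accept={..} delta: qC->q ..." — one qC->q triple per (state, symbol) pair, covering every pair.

State merging on the prefix tree: take the shortest (then alphabetical) example prefix whose next move is undefined and point that move at state 0, else 1, else 2, ...; a target is out if some Accept/Reject pair would then sit in one state with the same input left (inseparable). If every existing state is out, open a new one.
a: 0a undefined. 0a->0: ok.
b: 0b undefined. 0b->0: no, bbbb/bbb meet in 0. Open state 1: 0b->1.
ba: 1a undefined. 1a->0: no, bab/b meet in 1. 1a->1: no, baaa/b meet in 1. Open state 2: 1a->2.
bb: 1b undefined. 1b->0: ok.
baa: 2a undefined. 2a->0: ok.
bab: 2b undefined. 2b->0: ok.
All examples now run through 3 states with every (state, symbol) defined. Accept strings end in {0}, Reject strings end in {1,2}; accept={0}.

states=3 start=0 accept={0} delta: 0a->0 0b->1 1a->2 1b->0 2a->0 2b->0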